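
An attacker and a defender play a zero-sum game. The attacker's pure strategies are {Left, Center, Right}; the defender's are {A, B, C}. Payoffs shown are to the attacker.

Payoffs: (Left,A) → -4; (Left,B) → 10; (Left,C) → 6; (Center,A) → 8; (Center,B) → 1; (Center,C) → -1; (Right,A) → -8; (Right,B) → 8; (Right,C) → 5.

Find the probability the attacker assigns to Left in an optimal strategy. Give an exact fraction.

9/19

Row minima: Left → -4, Center → -1, Right → -8; maximin = -1.
Column maxima: A → 8, B → 10, C → 6; minimax = 6.
-1 ≠ 6, so there is no saddle point; optimal play is mixed.
Right is strictly dominated by Left, so the attacker never plays it.
B is strictly dominated by C (it gives the attacker strictly more in every row), so the defender never plays it.
On the remaining 2×2 (Left, Center vs A, C):
Let the attacker play Left with probability p. Expected payoff against A: (-4)p + 8(1−p) = −12p + 8; against C: 6p + (-1)(1−p) = 7p − 1.
Setting these equal: −12p + 8 = 7p − 1 ⇒ −19p = -9 ⇒ p = 9/19, and the value is (-12)·(9/19) + 8 = 44/19.
For the defender: with q = P(A), equating Left's and Center's payoffs gives −10q + 6 = 9q − 1 ⇒ q = 7/19.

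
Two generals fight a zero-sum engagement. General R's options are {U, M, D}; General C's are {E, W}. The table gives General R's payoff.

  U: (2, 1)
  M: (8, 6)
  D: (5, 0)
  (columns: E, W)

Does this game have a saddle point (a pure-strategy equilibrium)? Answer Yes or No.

Row minima: U → 1, M → 6, D → 0; maximin = 6.
Column maxima: E → 8, W → 6; minimax = 6.
maximin = minimax = 6, so a saddle point exists.

Yes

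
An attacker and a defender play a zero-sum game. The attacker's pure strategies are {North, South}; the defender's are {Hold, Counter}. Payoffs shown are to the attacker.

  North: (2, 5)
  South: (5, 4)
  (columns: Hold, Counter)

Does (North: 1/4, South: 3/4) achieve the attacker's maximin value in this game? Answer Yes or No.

Yes

Against Hold this mix gives (1/4)·2 + (3/4)·5 = 17/4.
Against Counter this mix gives (1/4)·5 + (3/4)·4 = 17/4.
All of the defender's active replies (Hold, Counter) yield 17/4, and no column does worse for the attacker. The mix makes the defender indifferent and guarantees 17/4, so it is optimal.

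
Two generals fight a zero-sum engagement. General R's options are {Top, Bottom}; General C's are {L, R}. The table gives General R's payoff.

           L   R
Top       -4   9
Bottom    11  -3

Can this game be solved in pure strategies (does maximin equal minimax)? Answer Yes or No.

No

Row minima: Top → -4, Bottom → -3; maximin = -3.
Column maxima: L → 11, R → 9; minimax = 9.
-3 ≠ 9, so no pure-strategy equilibrium exists.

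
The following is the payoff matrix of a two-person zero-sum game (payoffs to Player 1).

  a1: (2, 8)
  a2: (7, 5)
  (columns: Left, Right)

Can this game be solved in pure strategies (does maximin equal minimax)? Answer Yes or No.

Row minima: a1 → 2, a2 → 5; maximin = 5.
Column maxima: Left → 7, Right → 8; minimax = 7.
5 ≠ 7, so no pure-strategy equilibrium exists.

No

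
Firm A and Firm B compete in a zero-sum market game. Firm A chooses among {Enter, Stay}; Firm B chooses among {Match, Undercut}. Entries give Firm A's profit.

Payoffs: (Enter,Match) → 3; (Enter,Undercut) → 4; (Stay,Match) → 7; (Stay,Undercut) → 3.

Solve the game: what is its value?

Row minima: Enter → 3, Stay → 3; maximin = 3.
Column maxima: Match → 7, Undercut → 4; minimax = 4.
3 ≠ 4, so there is no saddle point; optimal play is mixed.
Let Firm A play Enter with probability p. Expected payoff against Match: 3p + 7(1−p) = −4p + 7; against Undercut: 4p + 3(1−p) = p + 3.
Setting these equal: −4p + 7 = p + 3 ⇒ −5p = -4 ⇒ p = 4/5, and the value is (-4)·(4/5) + 7 = 19/5.
For Firm B: with q = P(Match), equating Enter's and Stay's payoffs gives −q + 4 = 4q + 3 ⇒ q = 1/5.

19/5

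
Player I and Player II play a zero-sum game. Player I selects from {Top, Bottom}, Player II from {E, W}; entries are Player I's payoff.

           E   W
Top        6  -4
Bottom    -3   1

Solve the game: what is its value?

-3/7

Row minima: Top → -4, Bottom → -3; maximin = -3.
Column maxima: E → 6, W → 1; minimax = 1.
-3 ≠ 1, so there is no saddle point; optimal play is mixed.
Let Player I play Top with probability p. Expected payoff against E: 6p + (-3)(1−p) = 9p − 3; against W: (-4)p + 1(1−p) = −5p + 1.
Setting these equal: 9p − 3 = −5p + 1 ⇒ 14p = 4 ⇒ p = 2/7, and the value is (9)·(2/7) − 3 = -3/7.
For Player II: with q = P(E), equating Top's and Bottom's payoffs gives 10q − 4 = −4q + 1 ⇒ q = 5/14.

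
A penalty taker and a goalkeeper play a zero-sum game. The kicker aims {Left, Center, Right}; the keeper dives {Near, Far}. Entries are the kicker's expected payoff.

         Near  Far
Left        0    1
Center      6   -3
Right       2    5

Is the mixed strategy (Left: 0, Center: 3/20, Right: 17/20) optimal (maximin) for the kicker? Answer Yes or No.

No

Against Near this mix gives (3/20)·6 + (17/20)·2 = 13/5.
Against Far this mix gives (3/20)·(-3) + (17/20)·5 = 19/5.
The keeper will play Near, holding the kicker to 13/5. Shifting weight toward the row that does better against Near would raise this floor (the equalizing mix achieves 3 against both Near and Far), so the proposed strategy is not optimal.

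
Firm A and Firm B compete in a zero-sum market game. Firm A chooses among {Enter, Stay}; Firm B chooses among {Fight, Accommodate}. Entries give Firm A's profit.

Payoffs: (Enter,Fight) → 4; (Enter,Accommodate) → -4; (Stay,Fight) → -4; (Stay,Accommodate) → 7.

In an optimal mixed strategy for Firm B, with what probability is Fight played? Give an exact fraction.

Row minima: Enter → -4, Stay → -4; maximin = -4.
Column maxima: Fight → 4, Accommodate → 7; minimax = 4.
-4 ≠ 4, so there is no saddle point; optimal play is mixed.
Let Firm A play Enter with probability p. Expected payoff against Fight: 4p + (-4)(1−p) = 8p − 4; against Accommodate: (-4)p + 7(1−p) = −11p + 7.
Setting these equal: 8p − 4 = −11p + 7 ⇒ 19p = 11 ⇒ p = 11/19, and the value is (8)·(11/19) − 4 = 12/19.
For Firm B: with q = P(Fight), equating Enter's and Stay's payoffs gives 8q − 4 = −11q + 7 ⇒ q = 11/19.

11/19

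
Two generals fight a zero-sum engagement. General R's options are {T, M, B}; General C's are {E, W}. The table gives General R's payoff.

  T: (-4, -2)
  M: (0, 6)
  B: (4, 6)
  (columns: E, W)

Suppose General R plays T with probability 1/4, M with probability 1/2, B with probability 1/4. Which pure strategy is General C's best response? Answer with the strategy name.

If General C plays E, General R's expected payoff is (1/4)·(-4) + (1/2)·0 + (1/4)·4 = 0.
If General C plays W, General R's expected payoff is (1/4)·(-2) + (1/2)·6 + (1/4)·6 = 4.
General C minimizes General R's payoff; the smallest is 0, so the best response is E.

E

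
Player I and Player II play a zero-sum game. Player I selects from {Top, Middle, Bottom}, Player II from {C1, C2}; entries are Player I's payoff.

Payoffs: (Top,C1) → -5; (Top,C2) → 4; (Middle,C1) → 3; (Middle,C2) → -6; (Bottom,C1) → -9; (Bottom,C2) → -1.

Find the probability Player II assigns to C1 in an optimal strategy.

5/9

Row minima: Top → -5, Middle → -6, Bottom → -9; maximin = -5.
Column maxima: C1 → 3, C2 → 4; minimax = 3.
-5 ≠ 3, so there is no saddle point; optimal play is mixed.
Bottom is strictly dominated by Top, so Player I never plays it.
On the remaining 2×2 (Top, Middle vs C1, C2):
Let Player I play Top with probability p. Expected payoff against C1: (-5)p + 3(1−p) = −8p + 3; against C2: 4p + (-6)(1−p) = 10p − 6.
Setting these equal: −8p + 3 = 10p − 6 ⇒ −18p = -9 ⇒ p = 1/2, and the value is (-8)·(1/2) + 3 = -1.
For Player II: with q = P(C1), equating Top's and Middle's payoffs gives −9q + 4 = 9q − 6 ⇒ q = 5/9.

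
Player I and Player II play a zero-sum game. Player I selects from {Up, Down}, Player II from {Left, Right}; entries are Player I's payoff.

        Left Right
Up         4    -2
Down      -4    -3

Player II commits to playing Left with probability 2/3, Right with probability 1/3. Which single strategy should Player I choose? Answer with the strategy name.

Up

Expected payoff of Up: (2/3)·4 + (1/3)·(-2) = 2.
Expected payoff of Down: (2/3)·(-4) + (1/3)·(-3) = -11/3.
The largest is 2, so Player I's best response is Up.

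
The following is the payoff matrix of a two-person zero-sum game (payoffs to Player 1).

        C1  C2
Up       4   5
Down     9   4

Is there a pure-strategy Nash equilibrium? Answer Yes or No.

No

Row minima: Up → 4, Down → 4; maximin = 4.
Column maxima: C1 → 9, C2 → 5; minimax = 5.
4 ≠ 5, so no pure-strategy equilibrium exists.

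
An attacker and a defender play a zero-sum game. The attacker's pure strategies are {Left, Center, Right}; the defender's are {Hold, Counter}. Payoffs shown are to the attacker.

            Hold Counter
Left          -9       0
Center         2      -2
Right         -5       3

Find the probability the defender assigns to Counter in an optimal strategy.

Row minima: Left → -9, Center → -2, Right → -5; maximin = -2.
Column maxima: Hold → 2, Counter → 3; minimax = 2.
-2 ≠ 2, so there is no saddle point; optimal play is mixed.
Left is strictly dominated by Right, so the attacker never plays it.
On the remaining 2×2 (Center, Right vs Hold, Counter):
Let the attacker play Center with probability p. Expected payoff against Hold: 2p + (-5)(1−p) = 7p − 5; against Counter: (-2)p + 3(1−p) = −5p + 3.
Setting these equal: 7p − 5 = −5p + 3 ⇒ 12p = 8 ⇒ p = 2/3, and the value is (7)·(2/3) − 5 = -1/3.
For the defender: with q = P(Hold), equating Center's and Right's payoffs gives 4q − 2 = −8q + 3 ⇒ q = 5/12.

7/12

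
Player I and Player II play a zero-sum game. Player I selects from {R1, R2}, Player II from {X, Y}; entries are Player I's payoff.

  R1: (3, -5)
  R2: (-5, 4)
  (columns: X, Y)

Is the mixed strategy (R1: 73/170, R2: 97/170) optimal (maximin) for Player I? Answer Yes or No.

No

Against X this mix gives (73/170)·3 + (97/170)·(-5) = -133/85.
Against Y this mix gives (73/170)·(-5) + (97/170)·4 = 23/170.
Player II will play X, holding Player I to -133/85. Shifting weight toward the row that does better against X would raise this floor (the equalizing mix achieves -13/17 against both X and Y), so the proposed strategy is not optimal.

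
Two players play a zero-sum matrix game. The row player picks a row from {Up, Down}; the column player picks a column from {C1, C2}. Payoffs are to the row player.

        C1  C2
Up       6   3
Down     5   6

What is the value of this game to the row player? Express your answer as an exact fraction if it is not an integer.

Row minima: Up → 3, Down → 5; maximin = 5.
Column maxima: C1 → 6, C2 → 6; minimax = 6.
5 ≠ 6, so there is no saddle point; optimal play is mixed.
Let the row player play Up with probability p. Expected payoff against C1: 6p + 5(1−p) = p + 5; against C2: 3p + 6(1−p) = −3p + 6.
Setting these equal: p + 5 = −3p + 6 ⇒ 4p = 1 ⇒ p = 1/4, and the value is (1)·(1/4) + 5 = 21/4.
For the column player: with q = P(C1), equating Up's and Down's payoffs gives 3q + 3 = −q + 6 ⇒ q = 3/4.

21/4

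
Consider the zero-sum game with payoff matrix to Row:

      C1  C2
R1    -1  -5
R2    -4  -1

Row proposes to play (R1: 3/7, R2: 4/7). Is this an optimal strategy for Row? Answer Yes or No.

Yes

Against C1 this mix gives (3/7)·(-1) + (4/7)·(-4) = -19/7.
Against C2 this mix gives (3/7)·(-5) + (4/7)·(-1) = -19/7.
All of Column's active replies (C1, C2) yield -19/7, and no column does worse for Row. The mix makes Column indifferent and guarantees -19/7, so it is optimal.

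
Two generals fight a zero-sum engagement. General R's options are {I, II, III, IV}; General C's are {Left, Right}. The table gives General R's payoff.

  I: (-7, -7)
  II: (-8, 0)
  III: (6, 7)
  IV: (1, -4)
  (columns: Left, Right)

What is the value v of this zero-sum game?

6

Row minima: I → -7, II → -8, III → 6, IV → -4; maximin = 6.
Column maxima: Left → 6, Right → 7; minimax = 6.
Since maximin = minimax = 6, there is a saddle point and the value is 6.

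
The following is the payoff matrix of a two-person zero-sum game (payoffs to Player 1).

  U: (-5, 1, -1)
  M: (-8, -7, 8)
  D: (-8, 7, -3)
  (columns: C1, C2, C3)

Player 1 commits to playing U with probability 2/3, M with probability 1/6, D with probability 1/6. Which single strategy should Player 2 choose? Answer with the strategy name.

C1

If Player 2 plays C1, Player 1's expected payoff is (2/3)·(-5) + (1/6)·(-8) + (1/6)·(-8) = -6.
If Player 2 plays C2, Player 1's expected payoff is (2/3)·1 + (1/6)·(-7) + (1/6)·7 = 2/3.
If Player 2 plays C3, Player 1's expected payoff is (2/3)·(-1) + (1/6)·8 + (1/6)·(-3) = 1/6.
Player 2 minimizes Player 1's payoff; the smallest is -6, so the best response is C1.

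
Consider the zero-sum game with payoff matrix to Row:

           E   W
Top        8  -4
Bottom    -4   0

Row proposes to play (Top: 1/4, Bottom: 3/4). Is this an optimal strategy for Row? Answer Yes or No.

Yes

Against E this mix gives (1/4)·8 + (3/4)·(-4) = -1.
Against W this mix gives (1/4)·(-4) + (3/4)·0 = -1.
All of Column's active replies (E, W) yield -1, and no column does worse for Row. The mix makes Column indifferent and guarantees -1, so it is optimal.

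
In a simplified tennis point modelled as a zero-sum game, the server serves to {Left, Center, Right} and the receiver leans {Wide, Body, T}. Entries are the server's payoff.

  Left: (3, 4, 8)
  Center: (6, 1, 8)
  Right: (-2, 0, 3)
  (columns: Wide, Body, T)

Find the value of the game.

7/2

Row minima: Left → 3, Center → 1, Right → -2; maximin = 3.
Column maxima: Wide → 6, Body → 4, T → 8; minimax = 4.
3 ≠ 4, so there is no saddle point; optimal play is mixed.
Right is strictly dominated by Left, so the server never plays it.
T is strictly dominated by Wide (it gives the server strictly more in every row), so the receiver never plays it.
On the remaining 2×2 (Left, Center vs Wide, Body):
Let the server play Left with probability p. Expected payoff against Wide: 3p + 6(1−p) = −3p + 6; against Body: 4p + 1(1−p) = 3p + 1.
Setting these equal: −3p + 6 = 3p + 1 ⇒ −6p = -5 ⇒ p = 5/6, and the value is (-3)·(5/6) + 6 = 7/2.
For the receiver: with q = P(Wide), equating Left's and Center's payoffs gives −q + 4 = 5q + 1 ⇒ q = 1/2.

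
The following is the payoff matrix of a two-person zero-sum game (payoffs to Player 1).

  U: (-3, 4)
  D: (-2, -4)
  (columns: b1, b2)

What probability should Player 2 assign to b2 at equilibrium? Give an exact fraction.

Row minima: U → -3, D → -4; maximin = -3.
Column maxima: b1 → -2, b2 → 4; minimax = -2.
-3 ≠ -2, so there is no saddle point; optimal play is mixed.
Let Player 1 play U with probability p. Expected payoff against b1: (-3)p + (-2)(1−p) = −p − 2; against b2: 4p + (-4)(1−p) = 8p − 4.
Setting these equal: −p − 2 = 8p − 4 ⇒ −9p = -2 ⇒ p = 2/9, and the value is (-1)·(2/9) − 2 = -20/9.
For Player 2: with q = P(b1), equating U's and D's payoffs gives −7q + 4 = 2q − 4 ⇒ q = 8/9.

1/9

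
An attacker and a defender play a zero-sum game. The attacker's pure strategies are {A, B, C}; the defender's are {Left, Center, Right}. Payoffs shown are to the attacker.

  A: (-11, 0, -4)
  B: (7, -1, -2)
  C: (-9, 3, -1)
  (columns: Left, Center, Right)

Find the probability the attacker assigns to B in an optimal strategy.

8/17

Row minima: A → -11, B → -2, C → -9; maximin = -2.
Column maxima: Left → 7, Center → 3, Right → -1; minimax = -1.
-2 ≠ -1, so there is no saddle point; optimal play is mixed.
A is strictly dominated by C, so the attacker never plays it.
Center is strictly dominated by Right (it gives the attacker strictly more in every row), so the defender never plays it.
On the remaining 2×2 (B, C vs Left, Right):
Let the attacker play B with probability p. Expected payoff against Left: 7p + (-9)(1−p) = 16p − 9; against Right: (-2)p + (-1)(1−p) = −p − 1.
Setting these equal: 16p − 9 = −p − 1 ⇒ 17p = 8 ⇒ p = 8/17, and the value is (16)·(8/17) − 9 = -25/17.
For the defender: with q = P(Left), equating B's and C's payoffs gives 9q − 2 = −8q − 1 ⇒ q = 1/17.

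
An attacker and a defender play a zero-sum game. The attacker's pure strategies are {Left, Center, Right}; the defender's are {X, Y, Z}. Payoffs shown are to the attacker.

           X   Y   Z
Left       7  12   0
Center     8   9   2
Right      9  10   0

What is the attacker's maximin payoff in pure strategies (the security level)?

2

Row minima: Left → 0, Center → 2, Right → 0.
The best of these is 2.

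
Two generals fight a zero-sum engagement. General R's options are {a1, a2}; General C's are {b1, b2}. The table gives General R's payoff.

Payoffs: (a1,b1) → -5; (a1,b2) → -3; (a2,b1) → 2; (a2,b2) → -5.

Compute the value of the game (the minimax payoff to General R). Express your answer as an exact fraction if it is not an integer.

-31/9

Row minima: a1 → -5, a2 → -5; maximin = -5.
Column maxima: b1 → 2, b2 → -3; minimax = -3.
-5 ≠ -3, so there is no saddle point; optimal play is mixed.
Let General R play a1 with probability p. Expected payoff against b1: (-5)p + 2(1−p) = −7p + 2; against b2: (-3)p + (-5)(1−p) = 2p − 5.
Setting these equal: −7p + 2 = 2p − 5 ⇒ −9p = -7 ⇒ p = 7/9, and the value is (-7)·(7/9) + 2 = -31/9.
For General C: with q = P(b1), equating a1's and a2's payoffs gives −2q − 3 = 7q − 5 ⇒ q = 2/9.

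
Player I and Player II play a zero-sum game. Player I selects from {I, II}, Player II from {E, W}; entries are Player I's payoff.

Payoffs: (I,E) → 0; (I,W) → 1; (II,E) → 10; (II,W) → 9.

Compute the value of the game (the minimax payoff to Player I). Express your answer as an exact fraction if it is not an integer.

Row minima: I → 0, II → 9; maximin = 9.
Column maxima: E → 10, W → 9; minimax = 9.
Since maximin = minimax = 9, there is a saddle point and the value is 9.

9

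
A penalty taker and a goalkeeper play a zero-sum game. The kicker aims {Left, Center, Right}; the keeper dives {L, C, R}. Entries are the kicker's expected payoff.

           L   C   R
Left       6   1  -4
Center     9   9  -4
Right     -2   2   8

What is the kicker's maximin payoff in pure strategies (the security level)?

Row minima: Left → -4, Center → -4, Right → -2.
The best of these is -2.

-2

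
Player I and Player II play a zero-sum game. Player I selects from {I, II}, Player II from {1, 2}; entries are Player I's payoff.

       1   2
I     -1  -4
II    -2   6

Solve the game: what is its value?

Row minima: I → -4, II → -2; maximin = -2.
Column maxima: 1 → -1, 2 → 6; minimax = -1.
-2 ≠ -1, so there is no saddle point; optimal play is mixed.
Let Player I play I with probability p. Expected payoff against 1: (-1)p + (-2)(1−p) = p − 2; against 2: (-4)p + 6(1−p) = −10p + 6.
Setting these equal: p − 2 = −10p + 6 ⇒ 11p = 8 ⇒ p = 8/11, and the value is (1)·(8/11) − 2 = -14/11.
For Player II: with q = P(1), equating I's and II's payoffs gives 3q − 4 = −8q + 6 ⇒ q = 10/11.

-14/11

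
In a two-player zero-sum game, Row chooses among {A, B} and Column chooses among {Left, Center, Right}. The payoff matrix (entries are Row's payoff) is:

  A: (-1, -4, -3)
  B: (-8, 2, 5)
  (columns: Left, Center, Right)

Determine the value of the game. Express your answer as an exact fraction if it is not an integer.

Row minima: A → -4, B → -8; maximin = -4.
Column maxima: Left → -1, Center → 2, Right → 5; minimax = -1.
-4 ≠ -1, so there is no saddle point; optimal play is mixed.
Right is strictly dominated by Center (it gives Row strictly more in every row), so Column never plays it.
On the remaining 2×2 (A, B vs Left, Center):
Let Row play A with probability p. Expected payoff against Left: (-1)p + (-8)(1−p) = 7p − 8; against Center: (-4)p + 2(1−p) = −6p + 2.
Setting these equal: 7p − 8 = −6p + 2 ⇒ 13p = 10 ⇒ p = 10/13, and the value is (7)·(10/13) − 8 = -34/13.
For Column: with q = P(Left), equating A's and B's payoffs gives 3q − 4 = −10q + 2 ⇒ q = 6/13.

-34/13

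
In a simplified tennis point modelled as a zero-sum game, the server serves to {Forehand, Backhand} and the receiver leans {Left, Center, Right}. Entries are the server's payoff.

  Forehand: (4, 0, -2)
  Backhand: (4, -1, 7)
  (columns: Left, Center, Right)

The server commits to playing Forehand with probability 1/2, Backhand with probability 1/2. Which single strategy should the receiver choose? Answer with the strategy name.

Center

If the receiver plays Left, the server's expected payoff is (1/2)·4 + (1/2)·4 = 4.
If the receiver plays Center, the server's expected payoff is (1/2)·0 + (1/2)·(-1) = -1/2.
If the receiver plays Right, the server's expected payoff is (1/2)·(-2) + (1/2)·7 = 5/2.
The receiver minimizes the server's payoff; the smallest is -1/2, so the best response is Center.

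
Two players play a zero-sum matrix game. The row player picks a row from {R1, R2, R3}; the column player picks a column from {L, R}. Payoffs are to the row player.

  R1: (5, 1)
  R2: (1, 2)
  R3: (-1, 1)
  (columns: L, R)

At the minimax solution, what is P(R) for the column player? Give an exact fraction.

Row minima: R1 → 1, R2 → 1, R3 → -1; maximin = 1.
Column maxima: L → 5, R → 2; minimax = 2.
1 ≠ 2, so there is no saddle point; optimal play is mixed.
R3 is strictly dominated by R2, so the row player never plays it.
On the remaining 2×2 (R1, R2 vs L, R):
Let the row player play R1 with probability p. Expected payoff against L: 5p + 1(1−p) = 4p + 1; against R: 1p + 2(1−p) = −p + 2.
Setting these equal: 4p + 1 = −p + 2 ⇒ 5p = 1 ⇒ p = 1/5, and the value is (4)·(1/5) + 1 = 9/5.
For the column player: with q = P(L), equating R1's and R2's payoffs gives 4q + 1 = −q + 2 ⇒ q = 1/5.

4/5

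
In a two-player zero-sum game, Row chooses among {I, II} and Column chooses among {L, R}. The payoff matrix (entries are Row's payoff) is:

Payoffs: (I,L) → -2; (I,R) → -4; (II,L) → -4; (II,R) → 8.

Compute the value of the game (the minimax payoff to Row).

Row minima: I → -4, II → -4; maximin = -4.
Column maxima: L → -2, R → 8; minimax = -2.
-4 ≠ -2, so there is no saddle point; optimal play is mixed.
Let Row play I with probability p. Expected payoff against L: (-2)p + (-4)(1−p) = 2p − 4; against R: (-4)p + 8(1−p) = −12p + 8.
Setting these equal: 2p − 4 = −12p + 8 ⇒ 14p = 12 ⇒ p = 6/7, and the value is (2)·(6/7) − 4 = -16/7.
For Column: with q = P(L), equating I's and II's payoffs gives 2q − 4 = −12q + 8 ⇒ q = 6/7.

-16/7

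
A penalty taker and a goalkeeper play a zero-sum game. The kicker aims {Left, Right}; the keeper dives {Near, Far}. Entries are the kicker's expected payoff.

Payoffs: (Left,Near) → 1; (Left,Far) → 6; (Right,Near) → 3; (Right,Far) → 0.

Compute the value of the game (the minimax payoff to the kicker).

9/4

Row minima: Left → 1, Right → 0; maximin = 1.
Column maxima: Near → 3, Far → 6; minimax = 3.
1 ≠ 3, so there is no saddle point; optimal play is mixed.
Let the kicker play Left with probability p. Expected payoff against Near: 1p + 3(1−p) = −2p + 3; against Far: 6p + 0(1−p) = 6p.
Setting these equal: −2p + 3 = 6p ⇒ −8p = -3 ⇒ p = 3/8, and the value is (-2)·(3/8) + 3 = 9/4.
For the keeper: with q = P(Near), equating Left's and Right's payoffs gives −5q + 6 = 3q ⇒ q = 3/4.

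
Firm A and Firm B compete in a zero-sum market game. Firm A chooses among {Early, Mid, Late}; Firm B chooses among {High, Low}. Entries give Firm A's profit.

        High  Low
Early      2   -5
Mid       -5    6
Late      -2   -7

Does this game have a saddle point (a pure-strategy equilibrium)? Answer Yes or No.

No

Row minima: Early → -5, Mid → -5, Late → -7; maximin = -5.
Column maxima: High → 2, Low → 6; minimax = 2.
-5 ≠ 2, so no pure-strategy equilibrium exists.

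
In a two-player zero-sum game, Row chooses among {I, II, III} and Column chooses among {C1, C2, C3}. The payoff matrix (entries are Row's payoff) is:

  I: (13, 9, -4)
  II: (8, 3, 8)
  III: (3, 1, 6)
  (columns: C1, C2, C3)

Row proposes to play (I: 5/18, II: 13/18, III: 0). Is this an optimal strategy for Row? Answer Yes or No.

Yes

Against C1 this mix gives (5/18)·13 + (13/18)·8 = 169/18.
Against C2 this mix gives (5/18)·9 + (13/18)·3 = 14/3.
Against C3 this mix gives (5/18)·(-4) + (13/18)·8 = 14/3.
All of Column's active replies (C2, C3) yield 14/3, and no column does worse for Row. The mix makes Column indifferent and guarantees 14/3, so it is optimal.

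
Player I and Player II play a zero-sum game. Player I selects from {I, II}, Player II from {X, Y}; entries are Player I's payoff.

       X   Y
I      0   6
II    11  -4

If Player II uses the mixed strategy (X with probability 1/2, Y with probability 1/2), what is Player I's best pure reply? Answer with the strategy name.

Expected payoff of I: (1/2)·0 + (1/2)·6 = 3.
Expected payoff of II: (1/2)·11 + (1/2)·(-4) = 7/2.
The largest is 7/2, so Player I's best response is II.

II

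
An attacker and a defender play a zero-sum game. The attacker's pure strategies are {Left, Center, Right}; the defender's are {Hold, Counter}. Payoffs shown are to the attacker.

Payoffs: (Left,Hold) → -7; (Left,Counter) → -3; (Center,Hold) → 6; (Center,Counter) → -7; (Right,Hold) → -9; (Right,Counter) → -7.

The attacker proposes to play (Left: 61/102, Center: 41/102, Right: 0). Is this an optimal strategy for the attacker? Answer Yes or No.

No

Against Hold this mix gives (61/102)·(-7) + (41/102)·6 = -181/102.
Against Counter this mix gives (61/102)·(-3) + (41/102)·(-7) = -235/51.
The defender will play Counter, holding the attacker to -235/51. Shifting weight toward the row that does better against Counter would raise this floor (the equalizing mix achieves -67/17 against both Counter and Hold), so the proposed strategy is not optimal.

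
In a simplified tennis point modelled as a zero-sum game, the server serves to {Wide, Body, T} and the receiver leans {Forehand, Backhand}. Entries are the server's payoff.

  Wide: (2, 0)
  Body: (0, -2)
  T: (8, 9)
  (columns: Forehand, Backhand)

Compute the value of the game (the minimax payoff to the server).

8

Row minima: Wide → 0, Body → -2, T → 8; maximin = 8.
Column maxima: Forehand → 8, Backhand → 9; minimax = 8.
Since maximin = minimax = 8, there is a saddle point and the value is 8.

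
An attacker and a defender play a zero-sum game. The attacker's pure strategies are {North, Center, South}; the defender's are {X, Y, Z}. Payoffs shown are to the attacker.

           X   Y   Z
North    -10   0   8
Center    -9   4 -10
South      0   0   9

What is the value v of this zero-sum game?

0

Row minima: North → -10, Center → -10, South → 0; maximin = 0.
Column maxima: X → 0, Y → 4, Z → 9; minimax = 0.
Since maximin = minimax = 0, there is a saddle point and the value is 0.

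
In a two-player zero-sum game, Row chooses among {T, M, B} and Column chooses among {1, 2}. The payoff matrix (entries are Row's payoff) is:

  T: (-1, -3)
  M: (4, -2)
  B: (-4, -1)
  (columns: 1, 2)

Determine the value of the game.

-4/3

Row minima: T → -3, M → -2, B → -4; maximin = -2.
Column maxima: 1 → 4, 2 → -1; minimax = -1.
-2 ≠ -1, so there is no saddle point; optimal play is mixed.
T is strictly dominated by M, so Row never plays it.
On the remaining 2×2 (M, B vs 1, 2):
Let Row play M with probability p. Expected payoff against 1: 4p + (-4)(1−p) = 8p − 4; against 2: (-2)p + (-1)(1−p) = −p − 1.
Setting these equal: 8p − 4 = −p − 1 ⇒ 9p = 3 ⇒ p = 1/3, and the value is (8)·(1/3) − 4 = -4/3.
For Column: with q = P(1), equating M's and B's payoffs gives 6q − 2 = −3q − 1 ⇒ q = 1/9.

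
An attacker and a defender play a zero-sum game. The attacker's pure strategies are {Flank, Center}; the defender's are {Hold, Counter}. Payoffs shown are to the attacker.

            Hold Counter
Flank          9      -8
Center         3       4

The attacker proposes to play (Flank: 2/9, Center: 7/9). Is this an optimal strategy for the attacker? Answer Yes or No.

No

Against Hold this mix gives (2/9)·9 + (7/9)·3 = 13/3.
Against Counter this mix gives (2/9)·(-8) + (7/9)·4 = 4/3.
The defender will play Counter, holding the attacker to 4/3. Shifting weight toward the row that does better against Counter would raise this floor (the equalizing mix achieves 10/3 against both Counter and Hold), so the proposed strategy is not optimal.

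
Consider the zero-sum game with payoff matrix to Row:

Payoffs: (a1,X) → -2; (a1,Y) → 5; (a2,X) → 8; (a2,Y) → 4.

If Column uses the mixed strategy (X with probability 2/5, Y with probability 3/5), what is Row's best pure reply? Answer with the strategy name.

a2

Expected payoff of a1: (2/5)·(-2) + (3/5)·5 = 11/5.
Expected payoff of a2: (2/5)·8 + (3/5)·4 = 28/5.
The largest is 28/5, so Row's best response is a2.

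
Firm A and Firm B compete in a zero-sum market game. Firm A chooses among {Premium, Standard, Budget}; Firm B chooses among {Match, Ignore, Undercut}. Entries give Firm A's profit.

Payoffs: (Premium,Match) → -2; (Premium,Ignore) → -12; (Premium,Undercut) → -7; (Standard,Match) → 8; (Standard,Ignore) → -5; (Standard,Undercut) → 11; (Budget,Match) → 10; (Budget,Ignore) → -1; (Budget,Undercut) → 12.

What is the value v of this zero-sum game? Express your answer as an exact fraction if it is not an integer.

-1

Row minima: Premium → -12, Standard → -5, Budget → -1; maximin = -1.
Column maxima: Match → 10, Ignore → -1, Undercut → 12; minimax = -1.
Since maximin = minimax = -1, there is a saddle point and the value is -1.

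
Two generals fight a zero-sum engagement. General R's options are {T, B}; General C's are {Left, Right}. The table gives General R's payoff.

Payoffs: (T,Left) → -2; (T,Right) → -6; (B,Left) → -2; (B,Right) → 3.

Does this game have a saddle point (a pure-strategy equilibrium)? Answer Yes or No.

Row minima: T → -6, B → -2; maximin = -2.
Column maxima: Left → -2, Right → 3; minimax = -2.
maximin = minimax = -2, so a saddle point exists.

Yes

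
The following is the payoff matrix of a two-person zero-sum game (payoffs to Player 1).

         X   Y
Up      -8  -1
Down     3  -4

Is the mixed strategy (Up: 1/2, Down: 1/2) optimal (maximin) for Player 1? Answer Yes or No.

Yes

Against X this mix gives (1/2)·(-8) + (1/2)·3 = -5/2.
Against Y this mix gives (1/2)·(-1) + (1/2)·(-4) = -5/2.
All of Player 2's active replies (X, Y) yield -5/2, and no column does worse for Player 1. The mix makes Player 2 indifferent and guarantees -5/2, so it is optimal.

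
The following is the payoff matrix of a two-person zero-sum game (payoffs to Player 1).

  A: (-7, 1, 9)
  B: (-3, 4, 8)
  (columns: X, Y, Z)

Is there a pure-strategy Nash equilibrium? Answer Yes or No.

Yes

Row minima: A → -7, B → -3; maximin = -3.
Column maxima: X → -3, Y → 4, Z → 9; minimax = -3.
maximin = minimax = -3, so a saddle point exists.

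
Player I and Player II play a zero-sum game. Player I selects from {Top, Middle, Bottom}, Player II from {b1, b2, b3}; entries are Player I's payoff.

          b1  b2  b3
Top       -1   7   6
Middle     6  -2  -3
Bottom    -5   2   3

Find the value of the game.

33/16

Row minima: Top → -1, Middle → -3, Bottom → -5; maximin = -1.
Column maxima: b1 → 6, b2 → 7, b3 → 6; minimax = 6.
-1 ≠ 6, so there is no saddle point; optimal play is mixed.
Bottom is strictly dominated by Top, so Player I never plays it.
With Bottom eliminated, b2 is strictly dominated by b3 (it gives Player I strictly more in every remaining row), so Player II never plays it.
On the remaining 2×2 (Top, Middle vs b1, b3):
Let Player I play Top with probability p. Expected payoff against b1: (-1)p + 6(1−p) = −7p + 6; against b3: 6p + (-3)(1−p) = 9p − 3.
Setting these equal: −7p + 6 = 9p − 3 ⇒ −16p = -9 ⇒ p = 9/16, and the value is (-7)·(9/16) + 6 = 33/16.
For Player II: with q = P(b1), equating Top's and Middle's payoffs gives −7q + 6 = 9q − 3 ⇒ q = 9/16.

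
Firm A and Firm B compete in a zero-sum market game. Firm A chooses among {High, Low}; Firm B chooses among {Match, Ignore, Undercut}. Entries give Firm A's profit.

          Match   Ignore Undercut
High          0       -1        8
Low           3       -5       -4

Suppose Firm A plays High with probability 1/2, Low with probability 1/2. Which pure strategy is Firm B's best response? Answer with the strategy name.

Ignore

If Firm B plays Match, Firm A's expected payoff is (1/2)·0 + (1/2)·3 = 3/2.
If Firm B plays Ignore, Firm A's expected payoff is (1/2)·(-1) + (1/2)·(-5) = -3.
If Firm B plays Undercut, Firm A's expected payoff is (1/2)·8 + (1/2)·(-4) = 2.
Firm B minimizes Firm A's payoff; the smallest is -3, so the best response is Ignore.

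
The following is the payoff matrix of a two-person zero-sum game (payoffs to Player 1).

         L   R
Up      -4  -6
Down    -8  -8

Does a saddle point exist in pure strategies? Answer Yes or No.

Row minima: Up → -6, Down → -8; maximin = -6.
Column maxima: L → -4, R → -6; minimax = -6.
maximin = minimax = -6, so a saddle point exists.

Yes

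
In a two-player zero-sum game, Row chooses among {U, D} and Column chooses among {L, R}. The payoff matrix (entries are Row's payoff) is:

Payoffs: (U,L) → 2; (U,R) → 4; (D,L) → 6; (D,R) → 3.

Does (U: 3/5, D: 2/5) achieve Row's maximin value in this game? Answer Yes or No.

Yes

Against L this mix gives (3/5)·2 + (2/5)·6 = 18/5.
Against R this mix gives (3/5)·4 + (2/5)·3 = 18/5.
All of Column's active replies (L, R) yield 18/5, and no column does worse for Row. The mix makes Column indifferent and guarantees 18/5, so it is optimal.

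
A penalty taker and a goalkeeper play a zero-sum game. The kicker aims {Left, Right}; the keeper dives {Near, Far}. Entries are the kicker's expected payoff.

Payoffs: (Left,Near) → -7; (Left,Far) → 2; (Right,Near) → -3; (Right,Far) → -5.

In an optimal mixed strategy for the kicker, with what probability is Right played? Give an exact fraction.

9/11

Row minima: Left → -7, Right → -5; maximin = -5.
Column maxima: Near → -3, Far → 2; minimax = -3.
-5 ≠ -3, so there is no saddle point; optimal play is mixed.
Let the kicker play Left with probability p. Expected payoff against Near: (-7)p + (-3)(1−p) = −4p − 3; against Far: 2p + (-5)(1−p) = 7p − 5.
Setting these equal: −4p − 3 = 7p − 5 ⇒ −11p = -2 ⇒ p = 2/11, and the value is (-4)·(2/11) − 3 = -41/11.
For the keeper: with q = P(Near), equating Left's and Right's payoffs gives −9q + 2 = 2q − 5 ⇒ q = 7/11.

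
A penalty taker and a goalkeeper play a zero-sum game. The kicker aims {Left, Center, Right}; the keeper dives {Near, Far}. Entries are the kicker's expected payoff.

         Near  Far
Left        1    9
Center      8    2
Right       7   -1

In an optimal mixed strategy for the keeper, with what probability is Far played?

Row minima: Left → 1, Center → 2, Right → -1; maximin = 2.
Column maxima: Near → 8, Far → 9; minimax = 8.
2 ≠ 8, so there is no saddle point; optimal play is mixed.
Right is strictly dominated by Center, so the kicker never plays it.
On the remaining 2×2 (Left, Center vs Near, Far):
Let the kicker play Left with probability p. Expected payoff against Near: 1p + 8(1−p) = −7p + 8; against Far: 9p + 2(1−p) = 7p + 2.
Setting these equal: −7p + 8 = 7p + 2 ⇒ −14p = -6 ⇒ p = 3/7, and the value is (-7)·(3/7) + 8 = 5.
For the keeper: with q = P(Near), equating Left's and Center's payoffs gives −8q + 9 = 6q + 2 ⇒ q = 1/2.

1/2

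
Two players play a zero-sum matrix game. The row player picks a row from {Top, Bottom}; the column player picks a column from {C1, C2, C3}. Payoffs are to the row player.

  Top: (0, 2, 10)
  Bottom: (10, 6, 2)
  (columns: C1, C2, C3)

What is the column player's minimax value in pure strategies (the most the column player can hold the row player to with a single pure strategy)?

6

Column maxima: C1 → 10, C2 → 6, C3 → 10.
The smallest of these is 6.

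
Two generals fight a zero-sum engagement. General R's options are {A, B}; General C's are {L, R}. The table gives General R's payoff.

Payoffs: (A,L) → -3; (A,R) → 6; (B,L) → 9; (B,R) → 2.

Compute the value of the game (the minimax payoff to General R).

15/4

Row minima: A → -3, B → 2; maximin = 2.
Column maxima: L → 9, R → 6; minimax = 6.
2 ≠ 6, so there is no saddle point; optimal play is mixed.
Let General R play A with probability p. Expected payoff against L: (-3)p + 9(1−p) = −12p + 9; against R: 6p + 2(1−p) = 4p + 2.
Setting these equal: −12p + 9 = 4p + 2 ⇒ −16p = -7 ⇒ p = 7/16, and the value is (-12)·(7/16) + 9 = 15/4.
For General C: with q = P(L), equating A's and B's payoffs gives −9q + 6 = 7q + 2 ⇒ q = 1/4.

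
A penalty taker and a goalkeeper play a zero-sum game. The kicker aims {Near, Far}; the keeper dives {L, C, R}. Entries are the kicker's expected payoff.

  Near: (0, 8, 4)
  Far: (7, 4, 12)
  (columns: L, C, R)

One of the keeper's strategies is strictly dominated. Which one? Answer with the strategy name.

R

L holds the kicker's payoff strictly below R in every row: 0 < 4, 7 < 12.
So R is strictly dominated for the keeper.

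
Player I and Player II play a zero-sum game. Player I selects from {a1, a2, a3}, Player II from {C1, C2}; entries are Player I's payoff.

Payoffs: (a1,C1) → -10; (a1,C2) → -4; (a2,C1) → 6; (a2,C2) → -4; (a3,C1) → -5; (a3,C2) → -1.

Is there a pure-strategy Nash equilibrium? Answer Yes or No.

No

Row minima: a1 → -10, a2 → -4, a3 → -5; maximin = -4.
Column maxima: C1 → 6, C2 → -1; minimax = -1.
-4 ≠ -1, so no pure-strategy equilibrium exists.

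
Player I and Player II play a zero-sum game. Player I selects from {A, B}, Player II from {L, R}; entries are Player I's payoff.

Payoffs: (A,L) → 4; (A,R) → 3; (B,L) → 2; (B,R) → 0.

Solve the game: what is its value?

Row minima: A → 3, B → 0; maximin = 3.
Column maxima: L → 4, R → 3; minimax = 3.
Since maximin = minimax = 3, there is a saddle point and the value is 3.

3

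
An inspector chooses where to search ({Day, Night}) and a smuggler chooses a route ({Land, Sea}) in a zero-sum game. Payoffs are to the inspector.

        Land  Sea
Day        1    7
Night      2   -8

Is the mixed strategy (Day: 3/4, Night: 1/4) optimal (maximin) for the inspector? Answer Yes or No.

No

Against Land this mix gives (3/4)·1 + (1/4)·2 = 5/4.
Against Sea this mix gives (3/4)·7 + (1/4)·(-8) = 13/4.
The smuggler will play Land, holding the inspector to 5/4. Shifting weight toward the row that does better against Land would raise this floor (the equalizing mix achieves 11/8 against both Land and Sea), so the proposed strategy is not optimal.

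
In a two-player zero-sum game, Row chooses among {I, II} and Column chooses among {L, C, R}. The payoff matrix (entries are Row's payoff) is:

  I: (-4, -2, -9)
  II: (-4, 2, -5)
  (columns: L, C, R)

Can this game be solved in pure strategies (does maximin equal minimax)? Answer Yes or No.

Row minima: I → -9, II → -5; maximin = -5.
Column maxima: L → -4, C → 2, R → -5; minimax = -5.
maximin = minimax = -5, so a saddle point exists.

Yes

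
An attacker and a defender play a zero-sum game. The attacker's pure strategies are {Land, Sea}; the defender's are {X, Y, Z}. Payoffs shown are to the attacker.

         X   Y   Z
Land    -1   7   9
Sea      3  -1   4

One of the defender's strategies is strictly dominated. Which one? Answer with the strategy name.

X holds the attacker's payoff strictly below Z in every row: -1 < 9, 3 < 4.
So Z is strictly dominated for the defender.

Z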